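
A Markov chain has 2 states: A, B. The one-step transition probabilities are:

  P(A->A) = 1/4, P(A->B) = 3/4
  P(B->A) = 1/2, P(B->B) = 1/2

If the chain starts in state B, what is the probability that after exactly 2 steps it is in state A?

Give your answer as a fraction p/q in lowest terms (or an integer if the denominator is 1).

Computing P^2 by repeated multiplication:
P^1 =
  A: [1/4, 3/4]
  B: [1/2, 1/2]
P^2 =
  A: [7/16, 9/16]
  B: [3/8, 5/8]

(P^2)[B -> A] = 3/8

Answer: 3/8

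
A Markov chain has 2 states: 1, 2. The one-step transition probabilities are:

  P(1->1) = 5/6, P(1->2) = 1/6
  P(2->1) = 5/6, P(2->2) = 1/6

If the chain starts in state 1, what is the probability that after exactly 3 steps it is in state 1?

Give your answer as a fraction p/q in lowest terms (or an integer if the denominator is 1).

Computing P^3 by repeated multiplication:
P^1 =
  1: [5/6, 1/6]
  2: [5/6, 1/6]
P^2 =
  1: [5/6, 1/6]
  2: [5/6, 1/6]
P^3 =
  1: [5/6, 1/6]
  2: [5/6, 1/6]

(P^3)[1 -> 1] = 5/6

Answer: 5/6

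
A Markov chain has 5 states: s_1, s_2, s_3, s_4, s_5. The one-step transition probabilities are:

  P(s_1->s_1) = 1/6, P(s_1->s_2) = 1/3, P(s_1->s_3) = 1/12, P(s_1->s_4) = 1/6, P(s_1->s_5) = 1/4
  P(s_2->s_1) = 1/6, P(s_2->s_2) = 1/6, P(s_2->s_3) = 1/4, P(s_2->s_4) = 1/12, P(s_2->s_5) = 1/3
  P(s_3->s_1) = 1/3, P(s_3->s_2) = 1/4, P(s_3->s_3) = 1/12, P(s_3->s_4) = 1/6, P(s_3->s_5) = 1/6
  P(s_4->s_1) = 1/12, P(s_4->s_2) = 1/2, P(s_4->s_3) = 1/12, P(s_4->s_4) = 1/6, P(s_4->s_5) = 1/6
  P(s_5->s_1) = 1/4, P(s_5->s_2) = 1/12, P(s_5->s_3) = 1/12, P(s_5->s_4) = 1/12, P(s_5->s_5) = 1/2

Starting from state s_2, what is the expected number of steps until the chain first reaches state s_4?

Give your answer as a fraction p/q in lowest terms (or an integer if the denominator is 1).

Answer: 20136/2267

Derivation:
Let h_i = expected steps to first reach s_4 from state i.
Boundary: h_s_4 = 0.
First-step equations for the other states:
  h_s_1 = 1 + 1/6*h_s_1 + 1/3*h_s_2 + 1/12*h_s_3 + 1/6*h_s_4 + 1/4*h_s_5
  h_s_2 = 1 + 1/6*h_s_1 + 1/6*h_s_2 + 1/4*h_s_3 + 1/12*h_s_4 + 1/3*h_s_5
  h_s_3 = 1 + 1/3*h_s_1 + 1/4*h_s_2 + 1/12*h_s_3 + 1/6*h_s_4 + 1/6*h_s_5
  h_s_5 = 1 + 1/4*h_s_1 + 1/12*h_s_2 + 1/12*h_s_3 + 1/12*h_s_4 + 1/2*h_s_5

Substituting h_s_4 = 0 and rearranging gives the linear system (I - Q) h = 1:
  [5/6, -1/3, -1/12, -1/4] . (h_s_1, h_s_2, h_s_3, h_s_5) = 1
  [-1/6, 5/6, -1/4, -1/3] . (h_s_1, h_s_2, h_s_3, h_s_5) = 1
  [-1/3, -1/4, 11/12, -1/6] . (h_s_1, h_s_2, h_s_3, h_s_5) = 1
  [-1/4, -1/12, -1/12, 1/2] . (h_s_1, h_s_2, h_s_3, h_s_5) = 1

Solving yields:
  h_s_1 = 18720/2267
  h_s_2 = 20136/2267
  h_s_3 = 18468/2267
  h_s_5 = 20328/2267

Starting state is s_2, so the expected hitting time is h_s_2 = 20136/2267.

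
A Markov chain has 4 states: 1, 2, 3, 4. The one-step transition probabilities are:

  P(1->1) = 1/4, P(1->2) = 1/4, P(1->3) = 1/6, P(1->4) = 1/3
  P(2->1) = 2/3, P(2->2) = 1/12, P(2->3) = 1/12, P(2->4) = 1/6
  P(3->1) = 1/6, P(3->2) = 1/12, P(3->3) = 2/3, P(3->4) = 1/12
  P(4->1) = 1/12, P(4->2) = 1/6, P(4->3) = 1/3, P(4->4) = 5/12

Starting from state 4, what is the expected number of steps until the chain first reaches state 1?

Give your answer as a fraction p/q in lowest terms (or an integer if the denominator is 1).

Let h_i = expected steps to first reach 1 from state i.
Boundary: h_1 = 0.
First-step equations for the other states:
  h_2 = 1 + 2/3*h_1 + 1/12*h_2 + 1/12*h_3 + 1/6*h_4
  h_3 = 1 + 1/6*h_1 + 1/12*h_2 + 2/3*h_3 + 1/12*h_4
  h_4 = 1 + 1/12*h_1 + 1/6*h_2 + 1/3*h_3 + 5/12*h_4

Substituting h_1 = 0 and rearranging gives the linear system (I - Q) h = 1:
  [11/12, -1/12, -1/6] . (h_2, h_3, h_4) = 1
  [-1/12, 1/3, -1/12] . (h_2, h_3, h_4) = 1
  [-1/6, -1/3, 7/12] . (h_2, h_3, h_4) = 1

Solving yields:
  h_2 = 192/77
  h_3 = 380/77
  h_4 = 404/77

Starting state is 4, so the expected hitting time is h_4 = 404/77.

Answer: 404/77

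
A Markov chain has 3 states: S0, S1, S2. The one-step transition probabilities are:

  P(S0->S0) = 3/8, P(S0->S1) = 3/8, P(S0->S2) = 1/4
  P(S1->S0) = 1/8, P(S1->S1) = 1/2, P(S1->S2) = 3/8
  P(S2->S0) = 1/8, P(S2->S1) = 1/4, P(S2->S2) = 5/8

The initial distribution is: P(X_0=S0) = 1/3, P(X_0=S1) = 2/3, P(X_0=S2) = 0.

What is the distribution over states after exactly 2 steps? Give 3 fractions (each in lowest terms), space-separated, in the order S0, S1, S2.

Propagating the distribution step by step (d_{t+1} = d_t * P):
d_0 = (S0=1/3, S1=2/3, S2=0)
  d_1[S0] = 1/3*3/8 + 2/3*1/8 + 0*1/8 = 5/24
  d_1[S1] = 1/3*3/8 + 2/3*1/2 + 0*1/4 = 11/24
  d_1[S2] = 1/3*1/4 + 2/3*3/8 + 0*5/8 = 1/3
d_1 = (S0=5/24, S1=11/24, S2=1/3)
  d_2[S0] = 5/24*3/8 + 11/24*1/8 + 1/3*1/8 = 17/96
  d_2[S1] = 5/24*3/8 + 11/24*1/2 + 1/3*1/4 = 25/64
  d_2[S2] = 5/24*1/4 + 11/24*3/8 + 1/3*5/8 = 83/192
d_2 = (S0=17/96, S1=25/64, S2=83/192)

Answer: 17/96 25/64 83/192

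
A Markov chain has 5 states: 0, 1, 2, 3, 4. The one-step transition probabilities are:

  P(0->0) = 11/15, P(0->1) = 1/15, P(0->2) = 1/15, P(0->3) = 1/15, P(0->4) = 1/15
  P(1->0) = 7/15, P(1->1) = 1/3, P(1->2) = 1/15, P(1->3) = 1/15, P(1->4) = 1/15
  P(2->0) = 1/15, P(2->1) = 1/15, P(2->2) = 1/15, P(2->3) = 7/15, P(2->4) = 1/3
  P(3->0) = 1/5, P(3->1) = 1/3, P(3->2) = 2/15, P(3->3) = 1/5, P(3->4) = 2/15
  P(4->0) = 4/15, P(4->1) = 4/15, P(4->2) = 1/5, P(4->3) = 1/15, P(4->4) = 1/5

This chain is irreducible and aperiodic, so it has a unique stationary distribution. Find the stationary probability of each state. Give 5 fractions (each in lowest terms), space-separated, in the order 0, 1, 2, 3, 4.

The stationary distribution satisfies pi = pi * P, i.e.:
  pi_0 = 11/15*pi_0 + 7/15*pi_1 + 1/15*pi_2 + 1/5*pi_3 + 4/15*pi_4
  pi_1 = 1/15*pi_0 + 1/3*pi_1 + 1/15*pi_2 + 1/3*pi_3 + 4/15*pi_4
  pi_2 = 1/15*pi_0 + 1/15*pi_1 + 1/15*pi_2 + 2/15*pi_3 + 1/5*pi_4
  pi_3 = 1/15*pi_0 + 1/15*pi_1 + 7/15*pi_2 + 1/5*pi_3 + 1/15*pi_4
  pi_4 = 1/15*pi_0 + 1/15*pi_1 + 1/3*pi_2 + 2/15*pi_3 + 1/5*pi_4
with normalization: pi_0 + pi_1 + pi_2 + pi_3 + pi_4 = 1.

Using the first 4 balance equations plus normalization, the linear system A*pi = b is:
  [-4/15, 7/15, 1/15, 1/5, 4/15] . pi = 0
  [1/15, -2/3, 1/15, 1/3, 4/15] . pi = 0
  [1/15, 1/15, -14/15, 2/15, 1/5] . pi = 0
  [1/15, 1/15, 7/15, -4/5, 1/15] . pi = 0
  [1, 1, 1, 1, 1] . pi = 1

Solving yields:
  pi_0 = 13221/25751
  pi_1 = 4247/25751
  pi_2 = 210/2341
  pi_3 = 277/2341
  pi_4 = 266/2341

Verification (pi * P):
  13221/25751*11/15 + 4247/25751*7/15 + 210/2341*1/15 + 277/2341*1/5 + 266/2341*4/15 = 13221/25751 = pi_0  (ok)
  13221/25751*1/15 + 4247/25751*1/3 + 210/2341*1/15 + 277/2341*1/3 + 266/2341*4/15 = 4247/25751 = pi_1  (ok)
  13221/25751*1/15 + 4247/25751*1/15 + 210/2341*1/15 + 277/2341*2/15 + 266/2341*1/5 = 210/2341 = pi_2  (ok)
  13221/25751*1/15 + 4247/25751*1/15 + 210/2341*7/15 + 277/2341*1/5 + 266/2341*1/15 = 277/2341 = pi_3  (ok)
  13221/25751*1/15 + 4247/25751*1/15 + 210/2341*1/3 + 277/2341*2/15 + 266/2341*1/5 = 266/2341 = pi_4  (ok)

Answer: 13221/25751 4247/25751 210/2341 277/2341 266/2341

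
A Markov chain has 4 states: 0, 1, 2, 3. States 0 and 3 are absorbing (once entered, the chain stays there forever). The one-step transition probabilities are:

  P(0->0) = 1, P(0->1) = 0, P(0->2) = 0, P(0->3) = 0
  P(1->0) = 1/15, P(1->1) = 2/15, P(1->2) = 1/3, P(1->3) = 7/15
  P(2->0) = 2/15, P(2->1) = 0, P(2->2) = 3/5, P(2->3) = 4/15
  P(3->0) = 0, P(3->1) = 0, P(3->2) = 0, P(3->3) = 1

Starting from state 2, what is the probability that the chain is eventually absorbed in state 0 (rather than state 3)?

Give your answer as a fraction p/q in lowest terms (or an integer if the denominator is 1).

Let a_i = P(absorbed in 0 | start in state i).
Boundary conditions: a_0 = 1, a_3 = 0.
For each transient state i, a_i = sum_j P(i->j) * a_j:
  a_1 = 1/15*a_0 + 2/15*a_1 + 1/3*a_2 + 7/15*a_3
  a_2 = 2/15*a_0 + 0*a_1 + 3/5*a_2 + 4/15*a_3

Substituting a_0 = 1 and a_3 = 0, rearrange to (I - Q) a = r where r[i] = P(i -> 0):
  [13/15, -1/3] . (a_1, a_2) = 1/15
  [0, 2/5] . (a_1, a_2) = 2/15

Solving yields:
  a_1 = 8/39
  a_2 = 1/3

Starting state is 2, so the absorption probability is a_2 = 1/3.

Answer: 1/3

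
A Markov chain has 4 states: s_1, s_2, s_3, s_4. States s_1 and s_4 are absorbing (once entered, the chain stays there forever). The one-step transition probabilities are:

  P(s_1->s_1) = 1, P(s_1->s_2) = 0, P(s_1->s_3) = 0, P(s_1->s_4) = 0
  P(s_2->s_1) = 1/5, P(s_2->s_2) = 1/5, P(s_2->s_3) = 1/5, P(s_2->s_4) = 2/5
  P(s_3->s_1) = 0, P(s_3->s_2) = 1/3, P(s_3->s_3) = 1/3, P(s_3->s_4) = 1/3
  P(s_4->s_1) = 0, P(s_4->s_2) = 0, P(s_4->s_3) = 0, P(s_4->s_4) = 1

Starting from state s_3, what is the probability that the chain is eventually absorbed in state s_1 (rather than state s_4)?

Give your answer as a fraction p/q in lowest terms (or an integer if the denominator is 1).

Answer: 1/7

Derivation:
Let a_i = P(absorbed in s_1 | start in state i).
Boundary conditions: a_s_1 = 1, a_s_4 = 0.
For each transient state i, a_i = sum_j P(i->j) * a_j:
  a_s_2 = 1/5*a_s_1 + 1/5*a_s_2 + 1/5*a_s_3 + 2/5*a_s_4
  a_s_3 = 0*a_s_1 + 1/3*a_s_2 + 1/3*a_s_3 + 1/3*a_s_4

Substituting a_s_1 = 1 and a_s_4 = 0, rearrange to (I - Q) a = r where r[i] = P(i -> s_1):
  [4/5, -1/5] . (a_s_2, a_s_3) = 1/5
  [-1/3, 2/3] . (a_s_2, a_s_3) = 0

Solving yields:
  a_s_2 = 2/7
  a_s_3 = 1/7

Starting state is s_3, so the absorption probability is a_s_3 = 1/7.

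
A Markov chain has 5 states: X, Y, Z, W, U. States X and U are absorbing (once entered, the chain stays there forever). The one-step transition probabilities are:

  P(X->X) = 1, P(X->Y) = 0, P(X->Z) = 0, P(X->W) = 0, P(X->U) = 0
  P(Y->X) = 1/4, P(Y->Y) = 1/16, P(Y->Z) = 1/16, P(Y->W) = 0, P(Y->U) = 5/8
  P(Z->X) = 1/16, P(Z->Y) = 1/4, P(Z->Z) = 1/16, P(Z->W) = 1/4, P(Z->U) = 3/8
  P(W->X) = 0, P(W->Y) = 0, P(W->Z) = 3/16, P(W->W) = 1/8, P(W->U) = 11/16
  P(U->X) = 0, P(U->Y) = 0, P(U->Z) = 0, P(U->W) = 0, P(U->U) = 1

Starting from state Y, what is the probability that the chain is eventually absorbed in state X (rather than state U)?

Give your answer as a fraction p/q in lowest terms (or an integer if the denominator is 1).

Let a_i = P(absorbed in X | start in state i).
Boundary conditions: a_X = 1, a_U = 0.
For each transient state i, a_i = sum_j P(i->j) * a_j:
  a_Y = 1/4*a_X + 1/16*a_Y + 1/16*a_Z + 0*a_W + 5/8*a_U
  a_Z = 1/16*a_X + 1/4*a_Y + 1/16*a_Z + 1/4*a_W + 3/8*a_U
  a_W = 0*a_X + 0*a_Y + 3/16*a_Z + 1/8*a_W + 11/16*a_U

Substituting a_X = 1 and a_U = 0, rearrange to (I - Q) a = r where r[i] = P(i -> X):
  [15/16, -1/16, 0] . (a_Y, a_Z, a_W) = 1/4
  [-1/4, 15/16, -1/4] . (a_Y, a_Z, a_W) = 1/16
  [0, -3/16, 7/8] . (a_Y, a_Z, a_W) = 0

Solving yields:
  a_Y = 13/47
  a_Z = 7/47
  a_W = 3/94

Starting state is Y, so the absorption probability is a_Y = 13/47.

Answer: 13/47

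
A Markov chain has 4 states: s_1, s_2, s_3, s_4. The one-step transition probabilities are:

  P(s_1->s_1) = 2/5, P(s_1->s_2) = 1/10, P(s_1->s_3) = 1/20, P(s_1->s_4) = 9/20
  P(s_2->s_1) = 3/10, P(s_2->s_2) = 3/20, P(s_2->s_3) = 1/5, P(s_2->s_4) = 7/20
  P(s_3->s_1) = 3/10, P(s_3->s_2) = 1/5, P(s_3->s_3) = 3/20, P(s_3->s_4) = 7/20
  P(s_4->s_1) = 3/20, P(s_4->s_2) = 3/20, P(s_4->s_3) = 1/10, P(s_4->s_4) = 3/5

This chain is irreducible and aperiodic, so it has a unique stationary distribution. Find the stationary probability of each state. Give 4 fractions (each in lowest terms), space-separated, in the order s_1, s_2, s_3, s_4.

The stationary distribution satisfies pi = pi * P, i.e.:
  pi_s_1 = 2/5*pi_s_1 + 3/10*pi_s_2 + 3/10*pi_s_3 + 3/20*pi_s_4
  pi_s_2 = 1/10*pi_s_1 + 3/20*pi_s_2 + 1/5*pi_s_3 + 3/20*pi_s_4
  pi_s_3 = 1/20*pi_s_1 + 1/5*pi_s_2 + 3/20*pi_s_3 + 1/10*pi_s_4
  pi_s_4 = 9/20*pi_s_1 + 7/20*pi_s_2 + 7/20*pi_s_3 + 3/5*pi_s_4
with normalization: pi_s_1 + pi_s_2 + pi_s_3 + pi_s_4 = 1.

Using the first 3 balance equations plus normalization, the linear system A*pi = b is:
  [-3/5, 3/10, 3/10, 3/20] . pi = 0
  [1/10, -17/20, 1/5, 3/20] . pi = 0
  [1/20, 1/5, -17/20, 1/10] . pi = 0
  [1, 1, 1, 1] . pi = 1

Solving yields:
  pi_s_1 = 1/4
  pi_s_2 = 1/7
  pi_s_3 = 3/28
  pi_s_4 = 1/2

Verification (pi * P):
  1/4*2/5 + 1/7*3/10 + 3/28*3/10 + 1/2*3/20 = 1/4 = pi_s_1  (ok)
  1/4*1/10 + 1/7*3/20 + 3/28*1/5 + 1/2*3/20 = 1/7 = pi_s_2  (ok)
  1/4*1/20 + 1/7*1/5 + 3/28*3/20 + 1/2*1/10 = 3/28 = pi_s_3  (ok)
  1/4*9/20 + 1/7*7/20 + 3/28*7/20 + 1/2*3/5 = 1/2 = pi_s_4  (ok)

Answer: 1/4 1/7 3/28 1/2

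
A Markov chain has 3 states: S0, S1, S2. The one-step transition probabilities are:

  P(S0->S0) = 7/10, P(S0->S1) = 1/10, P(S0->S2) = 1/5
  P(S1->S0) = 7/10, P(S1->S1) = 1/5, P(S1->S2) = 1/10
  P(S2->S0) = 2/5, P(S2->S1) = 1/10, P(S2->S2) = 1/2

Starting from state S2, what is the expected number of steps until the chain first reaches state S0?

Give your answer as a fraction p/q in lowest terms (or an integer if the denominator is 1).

Answer: 30/13

Derivation:
Let h_i = expected steps to first reach S0 from state i.
Boundary: h_S0 = 0.
First-step equations for the other states:
  h_S1 = 1 + 7/10*h_S0 + 1/5*h_S1 + 1/10*h_S2
  h_S2 = 1 + 2/5*h_S0 + 1/10*h_S1 + 1/2*h_S2

Substituting h_S0 = 0 and rearranging gives the linear system (I - Q) h = 1:
  [4/5, -1/10] . (h_S1, h_S2) = 1
  [-1/10, 1/2] . (h_S1, h_S2) = 1

Solving yields:
  h_S1 = 20/13
  h_S2 = 30/13

Starting state is S2, so the expected hitting time is h_S2 = 30/13.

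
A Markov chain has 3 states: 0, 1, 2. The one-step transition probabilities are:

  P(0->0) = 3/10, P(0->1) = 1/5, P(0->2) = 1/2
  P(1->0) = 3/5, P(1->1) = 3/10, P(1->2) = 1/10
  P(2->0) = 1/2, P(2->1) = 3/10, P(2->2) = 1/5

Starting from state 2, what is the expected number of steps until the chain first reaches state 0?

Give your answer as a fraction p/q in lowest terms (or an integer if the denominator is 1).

Answer: 100/53

Derivation:
Let h_i = expected steps to first reach 0 from state i.
Boundary: h_0 = 0.
First-step equations for the other states:
  h_1 = 1 + 3/5*h_0 + 3/10*h_1 + 1/10*h_2
  h_2 = 1 + 1/2*h_0 + 3/10*h_1 + 1/5*h_2

Substituting h_0 = 0 and rearranging gives the linear system (I - Q) h = 1:
  [7/10, -1/10] . (h_1, h_2) = 1
  [-3/10, 4/5] . (h_1, h_2) = 1

Solving yields:
  h_1 = 90/53
  h_2 = 100/53

Starting state is 2, so the expected hitting time is h_2 = 100/53.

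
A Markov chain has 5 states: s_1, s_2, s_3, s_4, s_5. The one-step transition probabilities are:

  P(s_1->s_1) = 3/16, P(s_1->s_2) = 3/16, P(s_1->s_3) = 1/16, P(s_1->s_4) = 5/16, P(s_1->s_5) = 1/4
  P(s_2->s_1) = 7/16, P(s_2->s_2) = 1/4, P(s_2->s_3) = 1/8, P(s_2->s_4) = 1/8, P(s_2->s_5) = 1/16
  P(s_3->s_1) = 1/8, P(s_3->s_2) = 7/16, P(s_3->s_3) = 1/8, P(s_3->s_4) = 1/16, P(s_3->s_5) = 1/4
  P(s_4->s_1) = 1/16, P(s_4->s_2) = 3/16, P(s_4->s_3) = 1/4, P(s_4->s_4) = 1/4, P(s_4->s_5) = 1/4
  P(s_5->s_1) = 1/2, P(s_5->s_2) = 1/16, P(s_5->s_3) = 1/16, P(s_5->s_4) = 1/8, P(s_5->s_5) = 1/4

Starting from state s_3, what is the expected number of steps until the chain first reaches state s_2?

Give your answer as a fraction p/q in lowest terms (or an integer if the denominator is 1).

Answer: 6368/1573

Derivation:
Let h_i = expected steps to first reach s_2 from state i.
Boundary: h_s_2 = 0.
First-step equations for the other states:
  h_s_1 = 1 + 3/16*h_s_1 + 3/16*h_s_2 + 1/16*h_s_3 + 5/16*h_s_4 + 1/4*h_s_5
  h_s_3 = 1 + 1/8*h_s_1 + 7/16*h_s_2 + 1/8*h_s_3 + 1/16*h_s_4 + 1/4*h_s_5
  h_s_4 = 1 + 1/16*h_s_1 + 3/16*h_s_2 + 1/4*h_s_3 + 1/4*h_s_4 + 1/4*h_s_5
  h_s_5 = 1 + 1/2*h_s_1 + 1/16*h_s_2 + 1/16*h_s_3 + 1/8*h_s_4 + 1/4*h_s_5

Substituting h_s_2 = 0 and rearranging gives the linear system (I - Q) h = 1:
  [13/16, -1/16, -5/16, -1/4] . (h_s_1, h_s_3, h_s_4, h_s_5) = 1
  [-1/8, 7/8, -1/16, -1/4] . (h_s_1, h_s_3, h_s_4, h_s_5) = 1
  [-1/16, -1/4, 3/4, -1/4] . (h_s_1, h_s_3, h_s_4, h_s_5) = 1
  [-1/2, -1/16, -1/8, 3/4] . (h_s_1, h_s_3, h_s_4, h_s_5) = 1

Solving yields:
  h_s_1 = 8544/1573
  h_s_3 = 6368/1573
  h_s_4 = 8160/1573
  h_s_5 = 9684/1573

Starting state is s_3, so the expected hitting time is h_s_3 = 6368/1573.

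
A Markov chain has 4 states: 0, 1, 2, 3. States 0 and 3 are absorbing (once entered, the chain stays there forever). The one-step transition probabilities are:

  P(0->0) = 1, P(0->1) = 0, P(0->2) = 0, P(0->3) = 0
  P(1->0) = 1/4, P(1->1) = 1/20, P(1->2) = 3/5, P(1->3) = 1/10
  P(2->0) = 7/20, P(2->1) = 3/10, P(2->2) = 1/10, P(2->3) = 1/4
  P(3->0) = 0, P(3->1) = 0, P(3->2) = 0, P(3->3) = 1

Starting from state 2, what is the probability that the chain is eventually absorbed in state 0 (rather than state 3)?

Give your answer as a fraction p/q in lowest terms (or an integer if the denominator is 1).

Answer: 163/270

Derivation:
Let a_i = P(absorbed in 0 | start in state i).
Boundary conditions: a_0 = 1, a_3 = 0.
For each transient state i, a_i = sum_j P(i->j) * a_j:
  a_1 = 1/4*a_0 + 1/20*a_1 + 3/5*a_2 + 1/10*a_3
  a_2 = 7/20*a_0 + 3/10*a_1 + 1/10*a_2 + 1/4*a_3

Substituting a_0 = 1 and a_3 = 0, rearrange to (I - Q) a = r where r[i] = P(i -> 0):
  [19/20, -3/5] . (a_1, a_2) = 1/4
  [-3/10, 9/10] . (a_1, a_2) = 7/20

Solving yields:
  a_1 = 29/45
  a_2 = 163/270

Starting state is 2, so the absorption probability is a_2 = 163/270.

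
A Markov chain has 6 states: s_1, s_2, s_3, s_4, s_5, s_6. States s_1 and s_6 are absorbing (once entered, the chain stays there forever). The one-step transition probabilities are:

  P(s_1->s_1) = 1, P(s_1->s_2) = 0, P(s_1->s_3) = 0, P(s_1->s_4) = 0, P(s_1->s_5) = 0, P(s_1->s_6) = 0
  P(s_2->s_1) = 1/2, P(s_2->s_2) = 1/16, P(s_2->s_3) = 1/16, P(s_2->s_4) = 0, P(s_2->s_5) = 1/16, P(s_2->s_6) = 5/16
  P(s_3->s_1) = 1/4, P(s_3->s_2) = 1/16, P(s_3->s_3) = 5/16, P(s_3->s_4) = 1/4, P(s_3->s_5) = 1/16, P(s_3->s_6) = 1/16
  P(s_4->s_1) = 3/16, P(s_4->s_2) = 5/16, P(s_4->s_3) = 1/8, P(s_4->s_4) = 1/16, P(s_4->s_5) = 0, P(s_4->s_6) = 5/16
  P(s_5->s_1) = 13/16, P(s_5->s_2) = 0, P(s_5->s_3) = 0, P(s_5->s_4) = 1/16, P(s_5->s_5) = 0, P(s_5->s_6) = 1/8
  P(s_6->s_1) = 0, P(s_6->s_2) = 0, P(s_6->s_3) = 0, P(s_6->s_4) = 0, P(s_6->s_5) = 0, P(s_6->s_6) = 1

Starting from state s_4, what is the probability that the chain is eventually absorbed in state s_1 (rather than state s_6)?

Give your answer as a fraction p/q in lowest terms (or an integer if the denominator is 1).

Answer: 4651/9257

Derivation:
Let a_i = P(absorbed in s_1 | start in state i).
Boundary conditions: a_s_1 = 1, a_s_6 = 0.
For each transient state i, a_i = sum_j P(i->j) * a_j:
  a_s_2 = 1/2*a_s_1 + 1/16*a_s_2 + 1/16*a_s_3 + 0*a_s_4 + 1/16*a_s_5 + 5/16*a_s_6
  a_s_3 = 1/4*a_s_1 + 1/16*a_s_2 + 5/16*a_s_3 + 1/4*a_s_4 + 1/16*a_s_5 + 1/16*a_s_6
  a_s_4 = 3/16*a_s_1 + 5/16*a_s_2 + 1/8*a_s_3 + 1/16*a_s_4 + 0*a_s_5 + 5/16*a_s_6
  a_s_5 = 13/16*a_s_1 + 0*a_s_2 + 0*a_s_3 + 1/16*a_s_4 + 0*a_s_5 + 1/8*a_s_6

Substituting a_s_1 = 1 and a_s_6 = 0, rearrange to (I - Q) a = r where r[i] = P(i -> s_1):
  [15/16, -1/16, 0, -1/16] . (a_s_2, a_s_3, a_s_4, a_s_5) = 1/2
  [-1/16, 11/16, -1/4, -1/16] . (a_s_2, a_s_3, a_s_4, a_s_5) = 1/4
  [-5/16, -1/8, 15/16, 0] . (a_s_2, a_s_3, a_s_4, a_s_5) = 3/16
  [0, 0, -1/16, 1] . (a_s_2, a_s_3, a_s_4, a_s_5) = 13/16

Solving yields:
  a_s_2 = 5878/9257
  a_s_3 = 6302/9257
  a_s_4 = 4651/9257
  a_s_5 = 7812/9257

Starting state is s_4, so the absorption probability is a_s_4 = 4651/9257.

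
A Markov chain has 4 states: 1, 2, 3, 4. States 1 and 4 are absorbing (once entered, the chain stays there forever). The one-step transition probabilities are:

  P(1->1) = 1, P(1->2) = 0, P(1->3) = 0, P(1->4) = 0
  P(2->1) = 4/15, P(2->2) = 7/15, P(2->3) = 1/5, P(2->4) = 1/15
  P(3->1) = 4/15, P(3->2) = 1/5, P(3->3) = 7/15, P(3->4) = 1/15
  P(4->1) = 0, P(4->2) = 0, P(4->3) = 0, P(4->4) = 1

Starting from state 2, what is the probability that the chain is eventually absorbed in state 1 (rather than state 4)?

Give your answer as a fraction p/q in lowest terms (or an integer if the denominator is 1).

Answer: 4/5

Derivation:
Let a_i = P(absorbed in 1 | start in state i).
Boundary conditions: a_1 = 1, a_4 = 0.
For each transient state i, a_i = sum_j P(i->j) * a_j:
  a_2 = 4/15*a_1 + 7/15*a_2 + 1/5*a_3 + 1/15*a_4
  a_3 = 4/15*a_1 + 1/5*a_2 + 7/15*a_3 + 1/15*a_4

Substituting a_1 = 1 and a_4 = 0, rearrange to (I - Q) a = r where r[i] = P(i -> 1):
  [8/15, -1/5] . (a_2, a_3) = 4/15
  [-1/5, 8/15] . (a_2, a_3) = 4/15

Solving yields:
  a_2 = 4/5
  a_3 = 4/5

Starting state is 2, so the absorption probability is a_2 = 4/5.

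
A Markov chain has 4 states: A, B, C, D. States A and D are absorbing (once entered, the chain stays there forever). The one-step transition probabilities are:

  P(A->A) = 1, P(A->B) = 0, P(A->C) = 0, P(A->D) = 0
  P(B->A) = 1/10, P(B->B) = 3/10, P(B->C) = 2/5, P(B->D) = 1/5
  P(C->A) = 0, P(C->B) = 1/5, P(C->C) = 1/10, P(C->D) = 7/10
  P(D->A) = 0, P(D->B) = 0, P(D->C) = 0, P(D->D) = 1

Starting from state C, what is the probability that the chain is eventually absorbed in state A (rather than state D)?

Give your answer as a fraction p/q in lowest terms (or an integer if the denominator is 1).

Let a_i = P(absorbed in A | start in state i).
Boundary conditions: a_A = 1, a_D = 0.
For each transient state i, a_i = sum_j P(i->j) * a_j:
  a_B = 1/10*a_A + 3/10*a_B + 2/5*a_C + 1/5*a_D
  a_C = 0*a_A + 1/5*a_B + 1/10*a_C + 7/10*a_D

Substituting a_A = 1 and a_D = 0, rearrange to (I - Q) a = r where r[i] = P(i -> A):
  [7/10, -2/5] . (a_B, a_C) = 1/10
  [-1/5, 9/10] . (a_B, a_C) = 0

Solving yields:
  a_B = 9/55
  a_C = 2/55

Starting state is C, so the absorption probability is a_C = 2/55.

Answer: 2/55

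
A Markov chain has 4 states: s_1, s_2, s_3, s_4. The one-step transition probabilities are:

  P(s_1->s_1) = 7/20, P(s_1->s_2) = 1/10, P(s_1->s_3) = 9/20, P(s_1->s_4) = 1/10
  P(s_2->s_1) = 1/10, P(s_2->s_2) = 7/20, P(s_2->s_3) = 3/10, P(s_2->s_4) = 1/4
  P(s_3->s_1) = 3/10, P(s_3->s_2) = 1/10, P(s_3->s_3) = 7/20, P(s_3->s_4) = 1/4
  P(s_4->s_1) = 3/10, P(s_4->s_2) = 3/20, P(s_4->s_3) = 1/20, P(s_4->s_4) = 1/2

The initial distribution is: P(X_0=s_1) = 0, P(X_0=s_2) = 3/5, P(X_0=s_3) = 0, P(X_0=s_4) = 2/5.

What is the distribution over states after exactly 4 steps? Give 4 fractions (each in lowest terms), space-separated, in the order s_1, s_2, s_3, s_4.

Answer: 112573/400000 12393/80000 226139/800000 44957/160000

Derivation:
Propagating the distribution step by step (d_{t+1} = d_t * P):
d_0 = (s_1=0, s_2=3/5, s_3=0, s_4=2/5)
  d_1[s_1] = 0*7/20 + 3/5*1/10 + 0*3/10 + 2/5*3/10 = 9/50
  d_1[s_2] = 0*1/10 + 3/5*7/20 + 0*1/10 + 2/5*3/20 = 27/100
  d_1[s_3] = 0*9/20 + 3/5*3/10 + 0*7/20 + 2/5*1/20 = 1/5
  d_1[s_4] = 0*1/10 + 3/5*1/4 + 0*1/4 + 2/5*1/2 = 7/20
d_1 = (s_1=9/50, s_2=27/100, s_3=1/5, s_4=7/20)
  d_2[s_1] = 9/50*7/20 + 27/100*1/10 + 1/5*3/10 + 7/20*3/10 = 51/200
  d_2[s_2] = 9/50*1/10 + 27/100*7/20 + 1/5*1/10 + 7/20*3/20 = 37/200
  d_2[s_3] = 9/50*9/20 + 27/100*3/10 + 1/5*7/20 + 7/20*1/20 = 499/2000
  d_2[s_4] = 9/50*1/10 + 27/100*1/4 + 1/5*1/4 + 7/20*1/2 = 621/2000
d_2 = (s_1=51/200, s_2=37/200, s_3=499/2000, s_4=621/2000)
  d_3[s_1] = 51/200*7/20 + 37/200*1/10 + 499/2000*3/10 + 621/2000*3/10 = 1103/4000
  d_3[s_2] = 51/200*1/10 + 37/200*7/20 + 499/2000*1/10 + 621/2000*3/20 = 6471/40000
  d_3[s_3] = 51/200*9/20 + 37/200*3/10 + 499/2000*7/20 + 621/2000*1/20 = 2731/10000
  d_3[s_4] = 51/200*1/10 + 37/200*1/4 + 499/2000*1/4 + 621/2000*1/2 = 463/1600
d_3 = (s_1=1103/4000, s_2=6471/40000, s_3=2731/10000, s_4=463/1600)
  d_4[s_1] = 1103/4000*7/20 + 6471/40000*1/10 + 2731/10000*3/10 + 463/1600*3/10 = 112573/400000
  d_4[s_2] = 1103/4000*1/10 + 6471/40000*7/20 + 2731/10000*1/10 + 463/1600*3/20 = 12393/80000
  d_4[s_3] = 1103/4000*9/20 + 6471/40000*3/10 + 2731/10000*7/20 + 463/1600*1/20 = 226139/800000
  d_4[s_4] = 1103/4000*1/10 + 6471/40000*1/4 + 2731/10000*1/4 + 463/1600*1/2 = 44957/160000
d_4 = (s_1=112573/400000, s_2=12393/80000, s_3=226139/800000, s_4=44957/160000)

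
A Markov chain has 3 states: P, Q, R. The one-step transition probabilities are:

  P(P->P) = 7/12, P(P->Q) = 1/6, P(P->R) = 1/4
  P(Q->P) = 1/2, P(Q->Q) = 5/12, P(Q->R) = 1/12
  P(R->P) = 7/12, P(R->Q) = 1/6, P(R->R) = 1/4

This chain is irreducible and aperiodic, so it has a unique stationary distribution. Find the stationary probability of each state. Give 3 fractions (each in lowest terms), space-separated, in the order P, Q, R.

Answer: 61/108 2/9 23/108

Derivation:
The stationary distribution satisfies pi = pi * P, i.e.:
  pi_P = 7/12*pi_P + 1/2*pi_Q + 7/12*pi_R
  pi_Q = 1/6*pi_P + 5/12*pi_Q + 1/6*pi_R
  pi_R = 1/4*pi_P + 1/12*pi_Q + 1/4*pi_R
with normalization: pi_P + pi_Q + pi_R = 1.

Using the first 2 balance equations plus normalization, the linear system A*pi = b is:
  [-5/12, 1/2, 7/12] . pi = 0
  [1/6, -7/12, 1/6] . pi = 0
  [1, 1, 1] . pi = 1

Solving yields:
  pi_P = 61/108
  pi_Q = 2/9
  pi_R = 23/108

Verification (pi * P):
  61/108*7/12 + 2/9*1/2 + 23/108*7/12 = 61/108 = pi_P  (ok)
  61/108*1/6 + 2/9*5/12 + 23/108*1/6 = 2/9 = pi_Q  (ok)
  61/108*1/4 + 2/9*1/12 + 23/108*1/4 = 23/108 = pi_R  (ok)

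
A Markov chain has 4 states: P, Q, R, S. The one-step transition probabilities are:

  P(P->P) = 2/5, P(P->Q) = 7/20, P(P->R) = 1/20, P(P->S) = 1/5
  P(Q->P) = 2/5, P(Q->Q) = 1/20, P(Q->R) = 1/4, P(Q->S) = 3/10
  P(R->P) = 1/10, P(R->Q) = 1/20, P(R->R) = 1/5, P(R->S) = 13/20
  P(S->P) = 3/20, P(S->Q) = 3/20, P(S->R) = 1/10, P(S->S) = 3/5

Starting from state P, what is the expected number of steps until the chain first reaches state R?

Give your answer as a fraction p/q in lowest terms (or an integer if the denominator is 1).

Let h_i = expected steps to first reach R from state i.
Boundary: h_R = 0.
First-step equations for the other states:
  h_P = 1 + 2/5*h_P + 7/20*h_Q + 1/20*h_R + 1/5*h_S
  h_Q = 1 + 2/5*h_P + 1/20*h_Q + 1/4*h_R + 3/10*h_S
  h_S = 1 + 3/20*h_P + 3/20*h_Q + 1/10*h_R + 3/5*h_S

Substituting h_R = 0 and rearranging gives the linear system (I - Q) h = 1:
  [3/5, -7/20, -1/5] . (h_P, h_Q, h_S) = 1
  [-2/5, 19/20, -3/10] . (h_P, h_Q, h_S) = 1
  [-3/20, -3/20, 2/5] . (h_P, h_Q, h_S) = 1

Solving yields:
  h_P = 640/71
  h_Q = 540/71
  h_S = 620/71

Starting state is P, so the expected hitting time is h_P = 640/71.

Answer: 640/71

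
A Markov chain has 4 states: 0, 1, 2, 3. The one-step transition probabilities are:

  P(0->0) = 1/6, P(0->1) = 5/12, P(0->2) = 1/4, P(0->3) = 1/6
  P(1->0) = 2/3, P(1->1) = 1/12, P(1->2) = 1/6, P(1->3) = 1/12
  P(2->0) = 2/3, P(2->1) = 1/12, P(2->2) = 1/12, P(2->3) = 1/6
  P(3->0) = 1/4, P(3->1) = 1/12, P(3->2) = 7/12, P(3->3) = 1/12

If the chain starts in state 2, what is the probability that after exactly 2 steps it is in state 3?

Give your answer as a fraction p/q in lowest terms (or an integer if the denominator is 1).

Answer: 7/48

Derivation:
Computing P^2 by repeated multiplication:
P^1 =
  0: [1/6, 5/12, 1/4, 1/6]
  1: [2/3, 1/12, 1/6, 1/12]
  2: [2/3, 1/12, 1/12, 1/6]
  3: [1/4, 1/12, 7/12, 1/12]
P^2 =
  0: [37/72, 5/36, 11/48, 17/144]
  1: [43/144, 11/36, 35/144, 11/72]
  2: [19/72, 11/36, 41/144, 7/48]
  3: [73/144, 1/6, 25/144, 11/72]

(P^2)[2 -> 3] = 7/48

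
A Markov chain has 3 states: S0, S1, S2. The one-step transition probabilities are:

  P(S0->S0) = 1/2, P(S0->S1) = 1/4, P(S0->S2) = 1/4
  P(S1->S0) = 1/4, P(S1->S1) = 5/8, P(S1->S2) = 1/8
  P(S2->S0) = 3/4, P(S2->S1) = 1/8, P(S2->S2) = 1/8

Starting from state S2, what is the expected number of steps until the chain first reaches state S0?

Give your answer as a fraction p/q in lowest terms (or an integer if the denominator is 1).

Answer: 8/5

Derivation:
Let h_i = expected steps to first reach S0 from state i.
Boundary: h_S0 = 0.
First-step equations for the other states:
  h_S1 = 1 + 1/4*h_S0 + 5/8*h_S1 + 1/8*h_S2
  h_S2 = 1 + 3/4*h_S0 + 1/8*h_S1 + 1/8*h_S2

Substituting h_S0 = 0 and rearranging gives the linear system (I - Q) h = 1:
  [3/8, -1/8] . (h_S1, h_S2) = 1
  [-1/8, 7/8] . (h_S1, h_S2) = 1

Solving yields:
  h_S1 = 16/5
  h_S2 = 8/5

Starting state is S2, so the expected hitting time is h_S2 = 8/5.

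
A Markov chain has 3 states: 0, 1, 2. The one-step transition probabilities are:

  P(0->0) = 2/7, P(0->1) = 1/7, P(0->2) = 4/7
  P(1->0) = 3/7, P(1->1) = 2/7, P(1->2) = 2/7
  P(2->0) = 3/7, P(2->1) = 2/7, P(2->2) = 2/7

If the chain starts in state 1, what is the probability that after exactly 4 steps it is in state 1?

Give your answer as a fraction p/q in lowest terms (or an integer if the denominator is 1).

Computing P^4 by repeated multiplication:
P^1 =
  0: [2/7, 1/7, 4/7]
  1: [3/7, 2/7, 2/7]
  2: [3/7, 2/7, 2/7]
P^2 =
  0: [19/49, 12/49, 18/49]
  1: [18/49, 11/49, 20/49]
  2: [18/49, 11/49, 20/49]
P^3 =
  0: [128/343, 79/343, 136/343]
  1: [129/343, 80/343, 134/343]
  2: [129/343, 80/343, 134/343]
P^4 =
  0: [901/2401, 558/2401, 942/2401]
  1: [900/2401, 557/2401, 944/2401]
  2: [900/2401, 557/2401, 944/2401]

(P^4)[1 -> 1] = 557/2401

Answer: 557/2401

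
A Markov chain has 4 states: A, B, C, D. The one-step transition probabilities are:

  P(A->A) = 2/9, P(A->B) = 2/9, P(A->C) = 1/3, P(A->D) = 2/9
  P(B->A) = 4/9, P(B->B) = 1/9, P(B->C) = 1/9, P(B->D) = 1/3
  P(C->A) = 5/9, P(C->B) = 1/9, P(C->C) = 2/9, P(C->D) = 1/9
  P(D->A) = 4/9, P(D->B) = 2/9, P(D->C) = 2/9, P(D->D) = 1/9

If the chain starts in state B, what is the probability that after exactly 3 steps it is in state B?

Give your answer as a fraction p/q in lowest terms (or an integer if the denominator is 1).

Computing P^3 by repeated multiplication:
P^1 =
  A: [2/9, 2/9, 1/3, 2/9]
  B: [4/9, 1/9, 1/9, 1/3]
  C: [5/9, 1/9, 2/9, 1/9]
  D: [4/9, 2/9, 2/9, 1/9]
P^2 =
  A: [35/81, 13/81, 2/9, 5/27]
  B: [29/81, 16/81, 7/27, 5/27]
  C: [28/81, 5/27, 22/81, 16/81]
  D: [10/27, 14/81, 20/81, 17/81]
P^3 =
  A: [272/729, 131/729, 184/729, 142/729]
  B: [287/729, 125/729, 175/729, 142/729]
  C: [290/729, 125/729, 175/729, 139/729]
  D: [284/729, 128/729, 178/729, 139/729]

(P^3)[B -> B] = 125/729

Answer: 125/729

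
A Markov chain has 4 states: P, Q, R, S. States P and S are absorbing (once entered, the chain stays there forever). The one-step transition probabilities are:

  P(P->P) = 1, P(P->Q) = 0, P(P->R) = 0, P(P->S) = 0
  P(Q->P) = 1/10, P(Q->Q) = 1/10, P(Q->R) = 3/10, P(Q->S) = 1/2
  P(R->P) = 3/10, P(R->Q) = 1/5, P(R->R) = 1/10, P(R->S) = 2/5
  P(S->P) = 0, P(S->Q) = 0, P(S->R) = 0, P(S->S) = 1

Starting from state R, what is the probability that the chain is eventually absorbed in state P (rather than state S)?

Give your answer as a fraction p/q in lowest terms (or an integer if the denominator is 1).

Answer: 29/75

Derivation:
Let a_i = P(absorbed in P | start in state i).
Boundary conditions: a_P = 1, a_S = 0.
For each transient state i, a_i = sum_j P(i->j) * a_j:
  a_Q = 1/10*a_P + 1/10*a_Q + 3/10*a_R + 1/2*a_S
  a_R = 3/10*a_P + 1/5*a_Q + 1/10*a_R + 2/5*a_S

Substituting a_P = 1 and a_S = 0, rearrange to (I - Q) a = r where r[i] = P(i -> P):
  [9/10, -3/10] . (a_Q, a_R) = 1/10
  [-1/5, 9/10] . (a_Q, a_R) = 3/10

Solving yields:
  a_Q = 6/25
  a_R = 29/75

Starting state is R, so the absorption probability is a_R = 29/75.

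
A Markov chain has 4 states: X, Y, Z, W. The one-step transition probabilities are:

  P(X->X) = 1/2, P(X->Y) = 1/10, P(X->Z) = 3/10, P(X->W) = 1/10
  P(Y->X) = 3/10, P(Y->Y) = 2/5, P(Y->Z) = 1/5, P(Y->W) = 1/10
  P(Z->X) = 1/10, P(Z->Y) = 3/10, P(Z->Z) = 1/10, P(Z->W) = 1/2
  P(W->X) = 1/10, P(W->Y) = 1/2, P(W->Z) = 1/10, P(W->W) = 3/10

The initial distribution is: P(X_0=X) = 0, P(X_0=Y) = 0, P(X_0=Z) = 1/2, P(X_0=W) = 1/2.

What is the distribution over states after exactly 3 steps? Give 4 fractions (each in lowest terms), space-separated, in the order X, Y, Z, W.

Answer: 67/250 17/50 23/125 26/125

Derivation:
Propagating the distribution step by step (d_{t+1} = d_t * P):
d_0 = (X=0, Y=0, Z=1/2, W=1/2)
  d_1[X] = 0*1/2 + 0*3/10 + 1/2*1/10 + 1/2*1/10 = 1/10
  d_1[Y] = 0*1/10 + 0*2/5 + 1/2*3/10 + 1/2*1/2 = 2/5
  d_1[Z] = 0*3/10 + 0*1/5 + 1/2*1/10 + 1/2*1/10 = 1/10
  d_1[W] = 0*1/10 + 0*1/10 + 1/2*1/2 + 1/2*3/10 = 2/5
d_1 = (X=1/10, Y=2/5, Z=1/10, W=2/5)
  d_2[X] = 1/10*1/2 + 2/5*3/10 + 1/10*1/10 + 2/5*1/10 = 11/50
  d_2[Y] = 1/10*1/10 + 2/5*2/5 + 1/10*3/10 + 2/5*1/2 = 2/5
  d_2[Z] = 1/10*3/10 + 2/5*1/5 + 1/10*1/10 + 2/5*1/10 = 4/25
  d_2[W] = 1/10*1/10 + 2/5*1/10 + 1/10*1/2 + 2/5*3/10 = 11/50
d_2 = (X=11/50, Y=2/5, Z=4/25, W=11/50)
  d_3[X] = 11/50*1/2 + 2/5*3/10 + 4/25*1/10 + 11/50*1/10 = 67/250
  d_3[Y] = 11/50*1/10 + 2/5*2/5 + 4/25*3/10 + 11/50*1/2 = 17/50
  d_3[Z] = 11/50*3/10 + 2/5*1/5 + 4/25*1/10 + 11/50*1/10 = 23/125
  d_3[W] = 11/50*1/10 + 2/5*1/10 + 4/25*1/2 + 11/50*3/10 = 26/125
d_3 = (X=67/250, Y=17/50, Z=23/125, W=26/125)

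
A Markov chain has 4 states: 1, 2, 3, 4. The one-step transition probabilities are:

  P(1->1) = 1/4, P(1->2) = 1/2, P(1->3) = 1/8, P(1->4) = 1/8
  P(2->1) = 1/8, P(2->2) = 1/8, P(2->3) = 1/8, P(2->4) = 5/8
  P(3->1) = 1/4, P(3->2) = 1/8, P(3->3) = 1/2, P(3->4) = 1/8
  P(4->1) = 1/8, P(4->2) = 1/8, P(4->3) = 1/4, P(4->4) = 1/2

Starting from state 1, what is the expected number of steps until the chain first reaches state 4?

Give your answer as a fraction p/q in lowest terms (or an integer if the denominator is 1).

Let h_i = expected steps to first reach 4 from state i.
Boundary: h_4 = 0.
First-step equations for the other states:
  h_1 = 1 + 1/4*h_1 + 1/2*h_2 + 1/8*h_3 + 1/8*h_4
  h_2 = 1 + 1/8*h_1 + 1/8*h_2 + 1/8*h_3 + 5/8*h_4
  h_3 = 1 + 1/4*h_1 + 1/8*h_2 + 1/2*h_3 + 1/8*h_4

Substituting h_4 = 0 and rearranging gives the linear system (I - Q) h = 1:
  [3/4, -1/2, -1/8] . (h_1, h_2, h_3) = 1
  [-1/8, 7/8, -1/8] . (h_1, h_2, h_3) = 1
  [-1/4, -1/8, 1/2] . (h_1, h_2, h_3) = 1

Solving yields:
  h_1 = 440/123
  h_2 = 280/123
  h_3 = 536/123

Starting state is 1, so the expected hitting time is h_1 = 440/123.

Answer: 440/123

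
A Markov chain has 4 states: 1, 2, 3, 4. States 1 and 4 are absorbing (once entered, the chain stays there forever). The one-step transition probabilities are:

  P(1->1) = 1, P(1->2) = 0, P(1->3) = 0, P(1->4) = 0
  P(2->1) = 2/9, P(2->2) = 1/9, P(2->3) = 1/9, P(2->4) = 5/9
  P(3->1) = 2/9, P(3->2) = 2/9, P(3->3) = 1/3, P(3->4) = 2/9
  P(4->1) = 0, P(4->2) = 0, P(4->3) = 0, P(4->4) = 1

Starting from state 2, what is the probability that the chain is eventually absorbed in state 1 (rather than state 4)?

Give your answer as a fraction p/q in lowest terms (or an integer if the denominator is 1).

Answer: 7/23

Derivation:
Let a_i = P(absorbed in 1 | start in state i).
Boundary conditions: a_1 = 1, a_4 = 0.
For each transient state i, a_i = sum_j P(i->j) * a_j:
  a_2 = 2/9*a_1 + 1/9*a_2 + 1/9*a_3 + 5/9*a_4
  a_3 = 2/9*a_1 + 2/9*a_2 + 1/3*a_3 + 2/9*a_4

Substituting a_1 = 1 and a_4 = 0, rearrange to (I - Q) a = r where r[i] = P(i -> 1):
  [8/9, -1/9] . (a_2, a_3) = 2/9
  [-2/9, 2/3] . (a_2, a_3) = 2/9

Solving yields:
  a_2 = 7/23
  a_3 = 10/23

Starting state is 2, so the absorption probability is a_2 = 7/23.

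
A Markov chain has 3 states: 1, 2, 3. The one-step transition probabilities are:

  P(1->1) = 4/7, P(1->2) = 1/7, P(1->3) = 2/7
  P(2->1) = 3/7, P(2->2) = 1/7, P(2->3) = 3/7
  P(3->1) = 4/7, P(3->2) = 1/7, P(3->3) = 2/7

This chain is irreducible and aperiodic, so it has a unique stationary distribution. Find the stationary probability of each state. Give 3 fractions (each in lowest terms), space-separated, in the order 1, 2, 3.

The stationary distribution satisfies pi = pi * P, i.e.:
  pi_1 = 4/7*pi_1 + 3/7*pi_2 + 4/7*pi_3
  pi_2 = 1/7*pi_1 + 1/7*pi_2 + 1/7*pi_3
  pi_3 = 2/7*pi_1 + 3/7*pi_2 + 2/7*pi_3
with normalization: pi_1 + pi_2 + pi_3 = 1.

Using the first 2 balance equations plus normalization, the linear system A*pi = b is:
  [-3/7, 3/7, 4/7] . pi = 0
  [1/7, -6/7, 1/7] . pi = 0
  [1, 1, 1] . pi = 1

Solving yields:
  pi_1 = 27/49
  pi_2 = 1/7
  pi_3 = 15/49

Verification (pi * P):
  27/49*4/7 + 1/7*3/7 + 15/49*4/7 = 27/49 = pi_1  (ok)
  27/49*1/7 + 1/7*1/7 + 15/49*1/7 = 1/7 = pi_2  (ok)
  27/49*2/7 + 1/7*3/7 + 15/49*2/7 = 15/49 = pi_3  (ok)

Answer: 27/49 1/7 15/49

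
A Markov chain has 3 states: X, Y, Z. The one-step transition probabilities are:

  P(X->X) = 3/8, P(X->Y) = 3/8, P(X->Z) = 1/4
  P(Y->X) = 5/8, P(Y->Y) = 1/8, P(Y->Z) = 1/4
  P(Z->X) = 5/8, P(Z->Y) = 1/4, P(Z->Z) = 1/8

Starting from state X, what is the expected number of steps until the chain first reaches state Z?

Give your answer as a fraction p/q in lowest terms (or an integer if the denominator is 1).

Let h_i = expected steps to first reach Z from state i.
Boundary: h_Z = 0.
First-step equations for the other states:
  h_X = 1 + 3/8*h_X + 3/8*h_Y + 1/4*h_Z
  h_Y = 1 + 5/8*h_X + 1/8*h_Y + 1/4*h_Z

Substituting h_Z = 0 and rearranging gives the linear system (I - Q) h = 1:
  [5/8, -3/8] . (h_X, h_Y) = 1
  [-5/8, 7/8] . (h_X, h_Y) = 1

Solving yields:
  h_X = 4
  h_Y = 4

Starting state is X, so the expected hitting time is h_X = 4.

Answer: 4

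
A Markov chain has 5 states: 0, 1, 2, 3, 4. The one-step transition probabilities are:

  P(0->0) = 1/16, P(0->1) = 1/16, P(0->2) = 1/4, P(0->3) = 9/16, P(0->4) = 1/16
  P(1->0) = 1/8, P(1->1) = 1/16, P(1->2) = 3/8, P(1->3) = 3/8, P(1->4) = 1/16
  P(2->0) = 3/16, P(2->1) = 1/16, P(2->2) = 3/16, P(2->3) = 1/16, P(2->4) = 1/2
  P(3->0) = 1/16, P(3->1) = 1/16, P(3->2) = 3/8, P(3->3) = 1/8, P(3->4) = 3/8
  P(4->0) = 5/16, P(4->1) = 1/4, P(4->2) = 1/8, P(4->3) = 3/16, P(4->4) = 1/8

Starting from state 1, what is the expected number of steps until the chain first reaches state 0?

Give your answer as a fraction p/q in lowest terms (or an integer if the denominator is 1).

Let h_i = expected steps to first reach 0 from state i.
Boundary: h_0 = 0.
First-step equations for the other states:
  h_1 = 1 + 1/8*h_0 + 1/16*h_1 + 3/8*h_2 + 3/8*h_3 + 1/16*h_4
  h_2 = 1 + 3/16*h_0 + 1/16*h_1 + 3/16*h_2 + 1/16*h_3 + 1/2*h_4
  h_3 = 1 + 1/16*h_0 + 1/16*h_1 + 3/8*h_2 + 1/8*h_3 + 3/8*h_4
  h_4 = 1 + 5/16*h_0 + 1/4*h_1 + 1/8*h_2 + 3/16*h_3 + 1/8*h_4

Substituting h_0 = 0 and rearranging gives the linear system (I - Q) h = 1:
  [15/16, -3/8, -3/8, -1/16] . (h_1, h_2, h_3, h_4) = 1
  [-1/16, 13/16, -1/16, -1/2] . (h_1, h_2, h_3, h_4) = 1
  [-1/16, -3/8, 7/8, -3/8] . (h_1, h_2, h_3, h_4) = 1
  [-1/4, -1/8, -3/16, 7/8] . (h_1, h_2, h_3, h_4) = 1

Solving yields:
  h_1 = 20624/3647
  h_2 = 91024/18235
  h_3 = 103888/18235
  h_4 = 12224/2605

Starting state is 1, so the expected hitting time is h_1 = 20624/3647.

Answer: 20624/3647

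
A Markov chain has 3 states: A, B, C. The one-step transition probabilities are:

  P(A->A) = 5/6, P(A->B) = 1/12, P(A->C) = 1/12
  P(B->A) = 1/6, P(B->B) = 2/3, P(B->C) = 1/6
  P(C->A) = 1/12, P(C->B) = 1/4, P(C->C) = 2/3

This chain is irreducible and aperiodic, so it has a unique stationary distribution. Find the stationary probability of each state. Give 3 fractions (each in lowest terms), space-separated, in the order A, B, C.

Answer: 10/23 7/23 6/23

Derivation:
The stationary distribution satisfies pi = pi * P, i.e.:
  pi_A = 5/6*pi_A + 1/6*pi_B + 1/12*pi_C
  pi_B = 1/12*pi_A + 2/3*pi_B + 1/4*pi_C
  pi_C = 1/12*pi_A + 1/6*pi_B + 2/3*pi_C
with normalization: pi_A + pi_B + pi_C = 1.

Using the first 2 balance equations plus normalization, the linear system A*pi = b is:
  [-1/6, 1/6, 1/12] . pi = 0
  [1/12, -1/3, 1/4] . pi = 0
  [1, 1, 1] . pi = 1

Solving yields:
  pi_A = 10/23
  pi_B = 7/23
  pi_C = 6/23

Verification (pi * P):
  10/23*5/6 + 7/23*1/6 + 6/23*1/12 = 10/23 = pi_A  (ok)
  10/23*1/12 + 7/23*2/3 + 6/23*1/4 = 7/23 = pi_B  (ok)
  10/23*1/12 + 7/23*1/6 + 6/23*2/3 = 6/23 = pi_C  (ok)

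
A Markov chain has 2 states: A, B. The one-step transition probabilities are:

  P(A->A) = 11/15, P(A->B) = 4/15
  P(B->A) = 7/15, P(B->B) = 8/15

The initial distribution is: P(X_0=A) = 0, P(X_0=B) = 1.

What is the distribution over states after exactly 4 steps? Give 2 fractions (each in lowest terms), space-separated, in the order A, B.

Answer: 32053/50625 18572/50625

Derivation:
Propagating the distribution step by step (d_{t+1} = d_t * P):
d_0 = (A=0, B=1)
  d_1[A] = 0*11/15 + 1*7/15 = 7/15
  d_1[B] = 0*4/15 + 1*8/15 = 8/15
d_1 = (A=7/15, B=8/15)
  d_2[A] = 7/15*11/15 + 8/15*7/15 = 133/225
  d_2[B] = 7/15*4/15 + 8/15*8/15 = 92/225
d_2 = (A=133/225, B=92/225)
  d_3[A] = 133/225*11/15 + 92/225*7/15 = 2107/3375
  d_3[B] = 133/225*4/15 + 92/225*8/15 = 1268/3375
d_3 = (A=2107/3375, B=1268/3375)
  d_4[A] = 2107/3375*11/15 + 1268/3375*7/15 = 32053/50625
  d_4[B] = 2107/3375*4/15 + 1268/3375*8/15 = 18572/50625
d_4 = (A=32053/50625, B=18572/50625)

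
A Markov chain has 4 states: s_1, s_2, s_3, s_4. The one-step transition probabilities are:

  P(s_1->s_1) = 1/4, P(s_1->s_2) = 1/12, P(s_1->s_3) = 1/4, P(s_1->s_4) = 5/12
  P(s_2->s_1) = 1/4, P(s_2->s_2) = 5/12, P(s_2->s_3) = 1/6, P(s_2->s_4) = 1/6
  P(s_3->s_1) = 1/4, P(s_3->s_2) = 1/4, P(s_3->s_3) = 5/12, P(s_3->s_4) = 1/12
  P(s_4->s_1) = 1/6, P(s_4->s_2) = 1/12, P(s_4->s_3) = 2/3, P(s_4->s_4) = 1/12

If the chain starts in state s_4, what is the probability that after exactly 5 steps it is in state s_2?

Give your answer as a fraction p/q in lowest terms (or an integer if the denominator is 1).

Answer: 13489/62208

Derivation:
Computing P^5 by repeated multiplication:
P^1 =
  s_1: [1/4, 1/12, 1/4, 5/12]
  s_2: [1/4, 5/12, 1/6, 1/6]
  s_3: [1/4, 1/4, 5/12, 1/12]
  s_4: [1/6, 1/12, 2/3, 1/12]
P^2 =
  s_1: [31/144, 11/72, 11/24, 25/144]
  s_2: [17/72, 1/4, 5/16, 29/144]
  s_3: [35/144, 17/72, 1/3, 3/16]
  s_4: [35/144, 2/9, 7/18, 7/48]
P^3 =
  s_1: [407/1728, 91/432, 667/1728, 145/864]
  s_2: [403/1728, 7/32, 631/1728, 79/432]
  s_3: [15/64, 47/216, 629/1728, 53/288]
  s_4: [137/576, 2/9, 617/1728, 79/432]
P^4 =
  s_1: [2447/10368, 251/1152, 1901/5184, 155/864]
  s_2: [1217/5184, 2251/10368, 239/648, 1859/10368]
  s_3: [811/3456, 2245/10368, 319/864, 931/5184]
  s_4: [1217/5184, 2249/10368, 47/128, 313/1728]
P^5 =
  s_1: [2437/10368, 211/972, 45749/124416, 22415/124416]
  s_2: [29245/124416, 6755/31104, 11449/31104, 22355/124416]
  s_3: [14621/62208, 6751/31104, 15275/41472, 22345/124416]
  s_4: [4871/20736, 13489/62208, 45859/124416, 7451/41472]

(P^5)[s_4 -> s_2] = 13489/62208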